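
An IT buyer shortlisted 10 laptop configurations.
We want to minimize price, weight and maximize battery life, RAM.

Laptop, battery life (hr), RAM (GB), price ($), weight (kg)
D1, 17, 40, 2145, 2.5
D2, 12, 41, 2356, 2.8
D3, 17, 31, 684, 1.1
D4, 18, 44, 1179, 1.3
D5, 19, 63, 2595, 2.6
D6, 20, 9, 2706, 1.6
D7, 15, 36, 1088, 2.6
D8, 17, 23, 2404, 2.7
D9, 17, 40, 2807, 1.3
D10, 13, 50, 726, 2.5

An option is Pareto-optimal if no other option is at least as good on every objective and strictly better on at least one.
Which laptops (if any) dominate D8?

D1, D3, D4

D1: battery life 17≥17, RAM 40≥23, price 2145≤2404, weight 2.5≤2.7 — dominates D8.
D3: battery life 17≥17, RAM 31≥23, price 684≤2404, weight 1.1≤2.7 — dominates D8.
D4: battery life 18≥17, RAM 44≥23, price 1179≤2404, weight 1.3≤2.7 — dominates D8.
Others (D2, D5, D6, D7, D9, D10) are each worse than D8 on at least one objective.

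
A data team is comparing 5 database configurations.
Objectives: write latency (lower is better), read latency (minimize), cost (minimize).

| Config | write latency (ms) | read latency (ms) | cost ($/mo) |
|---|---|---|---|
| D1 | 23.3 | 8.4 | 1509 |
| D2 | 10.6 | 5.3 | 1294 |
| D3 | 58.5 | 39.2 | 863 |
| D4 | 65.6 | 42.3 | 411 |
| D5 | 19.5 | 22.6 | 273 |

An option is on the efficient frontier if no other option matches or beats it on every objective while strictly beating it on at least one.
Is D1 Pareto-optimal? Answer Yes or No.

D2 vs D1: write latency 10.6≤23.3, read latency 5.3≤8.4, cost 1294≤1509 — D2 is at least as good on every objective and strictly better on at least one, so D2 dominates D1.

No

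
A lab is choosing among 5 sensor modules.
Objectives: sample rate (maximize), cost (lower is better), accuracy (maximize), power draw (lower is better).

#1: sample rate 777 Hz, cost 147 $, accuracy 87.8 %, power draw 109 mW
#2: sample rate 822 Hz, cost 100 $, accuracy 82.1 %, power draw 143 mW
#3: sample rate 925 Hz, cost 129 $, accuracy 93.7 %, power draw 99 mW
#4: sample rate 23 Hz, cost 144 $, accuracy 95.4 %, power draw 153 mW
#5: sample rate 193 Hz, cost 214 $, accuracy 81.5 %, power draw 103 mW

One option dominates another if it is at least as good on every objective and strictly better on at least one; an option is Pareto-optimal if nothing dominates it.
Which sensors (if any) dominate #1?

#3: sample rate 925≥777, cost 129≤147, accuracy 93.7≥87.8, power draw 99≤109 — dominates #1.
Others (#2, #4, #5) are each worse than #1 on at least one objective.

#3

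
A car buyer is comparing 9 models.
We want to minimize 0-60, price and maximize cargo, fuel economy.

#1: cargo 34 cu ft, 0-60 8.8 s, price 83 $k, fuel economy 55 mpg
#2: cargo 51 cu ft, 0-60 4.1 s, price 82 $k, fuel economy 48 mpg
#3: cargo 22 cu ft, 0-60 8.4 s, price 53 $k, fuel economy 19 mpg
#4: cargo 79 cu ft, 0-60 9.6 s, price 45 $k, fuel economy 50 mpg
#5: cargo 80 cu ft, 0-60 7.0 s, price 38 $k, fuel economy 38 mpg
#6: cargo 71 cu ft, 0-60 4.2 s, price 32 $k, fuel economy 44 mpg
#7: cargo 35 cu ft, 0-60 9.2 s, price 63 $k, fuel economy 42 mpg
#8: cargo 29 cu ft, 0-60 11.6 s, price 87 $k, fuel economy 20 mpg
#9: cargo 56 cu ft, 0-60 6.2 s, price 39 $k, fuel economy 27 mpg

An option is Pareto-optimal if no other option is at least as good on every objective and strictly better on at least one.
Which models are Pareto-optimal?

#1: not dominated (best fuel economy).
#2: not dominated (best 0-60).
#3: dominated by #5 (cargo 80≥22, 0-60 7.0≤8.4, price 38≤53, fuel economy 38≥19).
#4: not dominated.
#5: not dominated (best cargo).
#6: not dominated (best price).
#7: dominated by #6 (cargo 71≥35, 0-60 4.2≤9.2, price 32≤63, fuel economy 44≥42).
#8: dominated by #1 (cargo 34≥29, 0-60 8.8≤11.6, price 83≤87, fuel economy 55≥20).
#9: dominated by #6 (cargo 71≥56, 0-60 4.2≤6.2, price 32≤39, fuel economy 44≥27).

#1, #2, #4, #5, #6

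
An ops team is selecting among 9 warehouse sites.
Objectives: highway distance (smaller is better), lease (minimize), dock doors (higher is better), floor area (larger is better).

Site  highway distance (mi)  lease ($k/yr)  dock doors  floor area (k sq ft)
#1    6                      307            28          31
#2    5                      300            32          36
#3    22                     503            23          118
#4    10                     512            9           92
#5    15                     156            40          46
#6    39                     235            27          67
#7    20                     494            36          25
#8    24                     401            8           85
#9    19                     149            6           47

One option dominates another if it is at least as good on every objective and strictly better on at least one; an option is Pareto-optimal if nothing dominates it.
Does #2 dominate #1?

#2 vs #1: highway distance 5≤6, lease 300≤307, dock doors 32≥28, floor area 36≥31 — #2 is at least as good on every objective with at least one strict improvement.

Yes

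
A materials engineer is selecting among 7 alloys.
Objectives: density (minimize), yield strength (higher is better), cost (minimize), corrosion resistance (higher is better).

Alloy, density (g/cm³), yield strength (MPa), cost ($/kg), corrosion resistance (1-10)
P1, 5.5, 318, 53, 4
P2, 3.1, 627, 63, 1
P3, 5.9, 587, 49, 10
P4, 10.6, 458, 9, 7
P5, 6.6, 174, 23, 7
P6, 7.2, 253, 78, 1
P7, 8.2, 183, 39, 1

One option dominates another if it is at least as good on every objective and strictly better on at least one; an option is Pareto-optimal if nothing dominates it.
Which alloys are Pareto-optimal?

P1: not dominated.
P2: not dominated (best density).
P3: not dominated (best corrosion resistance).
P4: not dominated (best cost).
P5: not dominated.
P6: dominated by P1 (density 5.5≤7.2, yield strength 318≥253, cost 53≤78, corrosion resistance 4≥1).
P7: not dominated.

P1, P2, P3, P4, P5, P7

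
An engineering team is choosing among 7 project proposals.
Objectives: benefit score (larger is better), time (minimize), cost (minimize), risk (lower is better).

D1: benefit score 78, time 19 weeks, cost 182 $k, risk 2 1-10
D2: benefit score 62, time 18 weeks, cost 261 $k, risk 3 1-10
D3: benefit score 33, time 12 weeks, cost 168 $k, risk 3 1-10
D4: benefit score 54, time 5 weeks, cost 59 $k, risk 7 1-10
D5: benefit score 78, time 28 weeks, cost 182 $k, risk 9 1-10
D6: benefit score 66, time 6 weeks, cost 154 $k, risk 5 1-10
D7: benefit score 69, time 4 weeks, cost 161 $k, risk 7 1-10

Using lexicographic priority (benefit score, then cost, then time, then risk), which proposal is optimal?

First maximize benefit score: best is 78, kept {D1, D5}.
Then minimize cost: best is 182, kept {D1, D5}.
Then minimize time: best is 19, kept {D1}.

D1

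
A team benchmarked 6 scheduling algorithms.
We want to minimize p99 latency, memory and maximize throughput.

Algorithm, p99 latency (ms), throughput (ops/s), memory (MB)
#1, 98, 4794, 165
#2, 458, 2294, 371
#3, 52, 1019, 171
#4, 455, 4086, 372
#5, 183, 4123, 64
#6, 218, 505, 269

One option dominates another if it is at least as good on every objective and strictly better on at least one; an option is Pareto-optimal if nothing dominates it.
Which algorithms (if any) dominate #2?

#1, #5

#1: p99 latency 98≤458, throughput 4794≥2294, memory 165≤371 — dominates #2.
#5: p99 latency 183≤458, throughput 4123≥2294, memory 64≤371 — dominates #2.
Others (#3, #4, #6) are each worse than #2 on at least one objective.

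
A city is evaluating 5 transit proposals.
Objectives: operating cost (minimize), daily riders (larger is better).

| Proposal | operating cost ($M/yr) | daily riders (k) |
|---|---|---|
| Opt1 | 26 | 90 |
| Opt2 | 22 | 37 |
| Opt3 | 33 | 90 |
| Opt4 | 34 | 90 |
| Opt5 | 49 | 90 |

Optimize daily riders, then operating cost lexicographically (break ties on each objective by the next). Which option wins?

Opt1

First maximize daily riders: best is 90, kept {Opt1, Opt3, Opt4, Opt5}.
Then minimize operating cost: best is 26, kept {Opt1}.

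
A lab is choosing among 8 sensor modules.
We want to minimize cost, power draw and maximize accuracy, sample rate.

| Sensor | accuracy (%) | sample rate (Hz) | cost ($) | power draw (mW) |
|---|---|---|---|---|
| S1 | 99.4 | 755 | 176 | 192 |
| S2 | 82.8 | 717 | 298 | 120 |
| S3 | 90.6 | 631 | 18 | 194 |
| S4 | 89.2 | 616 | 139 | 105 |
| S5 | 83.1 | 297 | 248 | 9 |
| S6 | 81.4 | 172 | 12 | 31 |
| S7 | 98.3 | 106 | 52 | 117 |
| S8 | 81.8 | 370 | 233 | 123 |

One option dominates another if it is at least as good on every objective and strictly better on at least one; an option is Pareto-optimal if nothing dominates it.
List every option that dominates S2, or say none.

none

S1: worse on power draw (192 vs 120).
S3: worse on sample rate (631 vs 717).
S4: worse on sample rate (616 vs 717).
S5: worse on sample rate (297 vs 717).
S6: worse on accuracy (81.4 vs 82.8).
S7: worse on sample rate (106 vs 717).
S8: worse on accuracy (81.8 vs 82.8).
No option dominates S2.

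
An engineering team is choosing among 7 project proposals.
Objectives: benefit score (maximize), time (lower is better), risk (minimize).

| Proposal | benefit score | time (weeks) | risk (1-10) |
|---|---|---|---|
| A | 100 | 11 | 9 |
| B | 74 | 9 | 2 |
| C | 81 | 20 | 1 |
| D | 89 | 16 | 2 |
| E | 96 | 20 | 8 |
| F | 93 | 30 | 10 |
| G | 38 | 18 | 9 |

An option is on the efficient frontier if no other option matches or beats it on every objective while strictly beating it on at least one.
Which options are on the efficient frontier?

A, B, C, D, E

A: not dominated (best benefit score).
B: not dominated (best time).
C: not dominated (best risk).
D: not dominated.
E: not dominated.
F: dominated by A (benefit score 100≥93, time 11≤30, risk 9≤10).
G: dominated by A (benefit score 100≥38, time 11≤18, risk 9≤9).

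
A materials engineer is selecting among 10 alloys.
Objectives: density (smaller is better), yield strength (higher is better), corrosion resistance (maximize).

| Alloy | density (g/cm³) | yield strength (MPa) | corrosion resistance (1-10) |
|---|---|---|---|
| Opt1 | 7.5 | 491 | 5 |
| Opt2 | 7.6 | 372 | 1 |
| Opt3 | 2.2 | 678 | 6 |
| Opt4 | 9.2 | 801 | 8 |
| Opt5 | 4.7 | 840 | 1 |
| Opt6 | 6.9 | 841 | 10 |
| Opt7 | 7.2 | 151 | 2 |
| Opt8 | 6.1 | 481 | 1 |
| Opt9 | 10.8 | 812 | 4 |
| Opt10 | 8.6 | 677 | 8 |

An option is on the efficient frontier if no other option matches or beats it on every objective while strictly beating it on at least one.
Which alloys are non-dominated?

Opt1: dominated by Opt3 (density 2.2≤7.5, yield strength 678≥491, corrosion resistance 6≥5).
Opt2: dominated by Opt1 (density 7.5≤7.6, yield strength 491≥372, corrosion resistance 5≥1).
Opt3: not dominated (best density).
Opt4: dominated by Opt6 (density 6.9≤9.2, yield strength 841≥801, corrosion resistance 10≥8).
Opt5: not dominated.
Opt6: not dominated (best yield strength).
Opt7: dominated by Opt3 (density 2.2≤7.2, yield strength 678≥151, corrosion resistance 6≥2).
Opt8: dominated by Opt3 (density 2.2≤6.1, yield strength 678≥481, corrosion resistance 6≥1).
Opt9: dominated by Opt6 (density 6.9≤10.8, yield strength 841≥812, corrosion resistance 10≥4).
Opt10: dominated by Opt6 (density 6.9≤8.6, yield strength 841≥677, corrosion resistance 10≥8).

Opt3, Opt5, Opt6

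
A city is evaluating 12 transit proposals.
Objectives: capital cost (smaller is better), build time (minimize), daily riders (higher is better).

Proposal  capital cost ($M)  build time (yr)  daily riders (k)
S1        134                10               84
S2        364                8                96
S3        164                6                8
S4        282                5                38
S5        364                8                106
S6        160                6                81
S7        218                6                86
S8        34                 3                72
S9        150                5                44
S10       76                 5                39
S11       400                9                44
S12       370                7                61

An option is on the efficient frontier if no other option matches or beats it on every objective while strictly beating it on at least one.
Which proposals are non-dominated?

S1, S5, S6, S7, S8

S1: not dominated.
S2: dominated by S5 (capital cost 364≤364, build time 8≤8, daily riders 106≥96).
S3: dominated by S6 (capital cost 160≤164, build time 6≤6, daily riders 81≥8).
S4: dominated by S8 (capital cost 34≤282, build time 3≤5, daily riders 72≥38).
S5: not dominated (best daily riders).
S6: not dominated.
S7: not dominated.
S8: not dominated (best capital cost).
S9: dominated by S8 (capital cost 34≤150, build time 3≤5, daily riders 72≥44).
S10: dominated by S8 (capital cost 34≤76, build time 3≤5, daily riders 72≥39).
S11: dominated by S2 (capital cost 364≤400, build time 8≤9, daily riders 96≥44).
S12: dominated by S6 (capital cost 160≤370, build time 6≤7, daily riders 81≥61).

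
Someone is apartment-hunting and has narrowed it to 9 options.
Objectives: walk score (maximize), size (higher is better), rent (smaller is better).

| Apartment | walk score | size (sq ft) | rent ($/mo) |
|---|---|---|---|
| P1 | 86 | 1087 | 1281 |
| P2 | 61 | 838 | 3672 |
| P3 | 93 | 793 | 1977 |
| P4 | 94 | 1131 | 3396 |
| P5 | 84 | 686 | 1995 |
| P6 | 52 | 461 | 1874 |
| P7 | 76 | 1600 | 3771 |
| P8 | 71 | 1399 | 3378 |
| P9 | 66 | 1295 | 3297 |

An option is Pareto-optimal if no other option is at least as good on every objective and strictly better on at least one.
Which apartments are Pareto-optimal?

P1, P3, P4, P7, P8, P9

P1: not dominated (best rent).
P2: dominated by P1 (walk score 86≥61, size 1087≥838, rent 1281≤3672).
P3: not dominated.
P4: not dominated (best walk score).
P5: dominated by P1 (walk score 86≥84, size 1087≥686, rent 1281≤1995).
P6: dominated by P1 (walk score 86≥52, size 1087≥461, rent 1281≤1874).
P7: not dominated (best size).
P8: not dominated.
P9: not dominated.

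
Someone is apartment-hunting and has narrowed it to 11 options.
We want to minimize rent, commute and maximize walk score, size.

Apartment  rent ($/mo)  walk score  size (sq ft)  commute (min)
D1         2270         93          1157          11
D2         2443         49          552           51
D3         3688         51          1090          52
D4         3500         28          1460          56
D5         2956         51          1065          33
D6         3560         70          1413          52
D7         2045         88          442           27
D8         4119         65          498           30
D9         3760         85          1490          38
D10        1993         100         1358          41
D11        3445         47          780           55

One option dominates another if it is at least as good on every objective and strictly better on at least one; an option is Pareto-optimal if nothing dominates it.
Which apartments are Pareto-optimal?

D1, D4, D6, D7, D9, D10

D1: not dominated (best commute).
D2: dominated by D1 (rent 2270≤2443, walk score 93≥49, size 1157≥552, commute 11≤51).
D3: dominated by D1 (rent 2270≤3688, walk score 93≥51, size 1157≥1090, commute 11≤52).
D4: not dominated.
D5: dominated by D1 (rent 2270≤2956, walk score 93≥51, size 1157≥1065, commute 11≤33).
D6: not dominated.
D7: not dominated.
D8: dominated by D1 (rent 2270≤4119, walk score 93≥65, size 1157≥498, commute 11≤30).
D9: not dominated (best size).
D10: not dominated (best rent).
D11: dominated by D1 (rent 2270≤3445, walk score 93≥47, size 1157≥780, commute 11≤55).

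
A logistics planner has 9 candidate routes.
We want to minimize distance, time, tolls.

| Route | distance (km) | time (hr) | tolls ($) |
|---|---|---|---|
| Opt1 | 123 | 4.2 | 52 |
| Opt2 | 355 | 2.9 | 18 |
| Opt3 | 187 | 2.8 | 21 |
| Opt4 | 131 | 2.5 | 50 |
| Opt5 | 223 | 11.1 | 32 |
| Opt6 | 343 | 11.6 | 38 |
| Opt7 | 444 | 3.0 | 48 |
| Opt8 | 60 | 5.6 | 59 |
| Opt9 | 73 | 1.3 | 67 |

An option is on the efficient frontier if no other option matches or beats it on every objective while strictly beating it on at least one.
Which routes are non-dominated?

Opt1: not dominated.
Opt2: not dominated (best tolls).
Opt3: not dominated.
Opt4: not dominated.
Opt5: dominated by Opt3 (distance 187≤223, time 2.8≤11.1, tolls 21≤32).
Opt6: dominated by Opt3 (distance 187≤343, time 2.8≤11.6, tolls 21≤38).
Opt7: dominated by Opt2 (distance 355≤444, time 2.9≤3.0, tolls 18≤48).
Opt8: not dominated (best distance).
Opt9: not dominated (best time).

Opt1, Opt2, Opt3, Opt4, Opt8, Opt9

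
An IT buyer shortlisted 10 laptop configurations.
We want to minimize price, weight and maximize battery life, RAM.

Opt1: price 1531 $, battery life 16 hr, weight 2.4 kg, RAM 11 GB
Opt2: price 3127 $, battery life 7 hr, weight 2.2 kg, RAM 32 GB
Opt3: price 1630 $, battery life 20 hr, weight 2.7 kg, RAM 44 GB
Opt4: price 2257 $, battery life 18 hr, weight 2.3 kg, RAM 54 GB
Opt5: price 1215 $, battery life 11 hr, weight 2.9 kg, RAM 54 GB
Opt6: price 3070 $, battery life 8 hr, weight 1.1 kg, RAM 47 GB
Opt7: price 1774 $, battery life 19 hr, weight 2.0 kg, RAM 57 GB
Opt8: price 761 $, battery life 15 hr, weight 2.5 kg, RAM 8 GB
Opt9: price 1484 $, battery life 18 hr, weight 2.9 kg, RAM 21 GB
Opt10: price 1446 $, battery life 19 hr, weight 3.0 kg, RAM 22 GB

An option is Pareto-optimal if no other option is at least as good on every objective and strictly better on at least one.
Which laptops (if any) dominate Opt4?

Opt7: price 1774≤2257, battery life 19≥18, weight 2.0≤2.3, RAM 57≥54 — dominates Opt4.
Others (Opt1, Opt2, Opt3, Opt5, Opt6, Opt8, Opt9, Opt10) are each worse than Opt4 on at least one objective.

Opt7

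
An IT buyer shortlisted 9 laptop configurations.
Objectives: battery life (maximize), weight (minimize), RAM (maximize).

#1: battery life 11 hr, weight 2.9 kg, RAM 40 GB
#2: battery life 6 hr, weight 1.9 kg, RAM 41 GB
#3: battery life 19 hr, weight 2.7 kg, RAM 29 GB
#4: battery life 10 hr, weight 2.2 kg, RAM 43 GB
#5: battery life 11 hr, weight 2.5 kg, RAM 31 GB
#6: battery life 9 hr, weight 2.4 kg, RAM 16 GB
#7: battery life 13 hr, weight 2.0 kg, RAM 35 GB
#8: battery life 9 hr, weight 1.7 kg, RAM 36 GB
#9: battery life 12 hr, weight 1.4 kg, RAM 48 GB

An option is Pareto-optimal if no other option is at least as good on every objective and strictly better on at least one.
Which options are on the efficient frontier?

#1: dominated by #9 (battery life 12≥11, weight 1.4≤2.9, RAM 48≥40).
#2: dominated by #9 (battery life 12≥6, weight 1.4≤1.9, RAM 48≥41).
#3: not dominated (best battery life).
#4: dominated by #9 (battery life 12≥10, weight 1.4≤2.2, RAM 48≥43).
#5: dominated by #7 (battery life 13≥11, weight 2.0≤2.5, RAM 35≥31).
#6: dominated by #4 (battery life 10≥9, weight 2.2≤2.4, RAM 43≥16).
#7: not dominated.
#8: dominated by #9 (battery life 12≥9, weight 1.4≤1.7, RAM 48≥36).
#9: not dominated (best weight).

#3, #7, #9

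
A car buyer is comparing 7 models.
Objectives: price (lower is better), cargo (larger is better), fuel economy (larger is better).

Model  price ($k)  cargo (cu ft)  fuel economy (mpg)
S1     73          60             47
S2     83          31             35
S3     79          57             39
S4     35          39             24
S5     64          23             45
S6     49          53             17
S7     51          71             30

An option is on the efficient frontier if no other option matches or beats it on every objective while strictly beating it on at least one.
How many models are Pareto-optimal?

S1: not dominated (best fuel economy).
S2: dominated by S1 (price 73≤83, cargo 60≥31, fuel economy 47≥35).
S3: dominated by S1 (price 73≤79, cargo 60≥57, fuel economy 47≥39).
S4: not dominated (best price).
S5: not dominated.
S6: not dominated.
S7: not dominated (best cargo).
Pareto-optimal: S1, S4, S5, S6, S7 → 5.

5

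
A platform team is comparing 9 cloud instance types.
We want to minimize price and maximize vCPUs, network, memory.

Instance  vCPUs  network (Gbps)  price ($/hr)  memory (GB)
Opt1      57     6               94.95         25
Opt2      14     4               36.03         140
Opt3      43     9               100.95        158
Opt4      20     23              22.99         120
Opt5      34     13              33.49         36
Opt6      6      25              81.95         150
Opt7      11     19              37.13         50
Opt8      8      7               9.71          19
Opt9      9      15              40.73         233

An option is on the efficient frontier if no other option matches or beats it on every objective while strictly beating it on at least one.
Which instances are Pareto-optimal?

Opt1: not dominated (best vCPUs).
Opt2: not dominated.
Opt3: not dominated.
Opt4: not dominated.
Opt5: not dominated.
Opt6: not dominated (best network).
Opt7: dominated by Opt4 (vCPUs 20≥11, network 23≥19, price 22.99≤37.13, memory 120≥50).
Opt8: not dominated (best price).
Opt9: not dominated (best memory).

Opt1, Opt2, Opt3, Opt4, Opt5, Opt6, Opt8, Opt9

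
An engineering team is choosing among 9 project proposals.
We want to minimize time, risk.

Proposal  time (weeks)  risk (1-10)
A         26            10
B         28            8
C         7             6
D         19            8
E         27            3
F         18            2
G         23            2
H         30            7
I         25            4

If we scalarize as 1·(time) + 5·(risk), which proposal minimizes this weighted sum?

A: 1·26 + 5·10 = 76
B: 1·28 + 5·8 = 68
C: 1·7 + 5·6 = 37
D: 1·19 + 5·8 = 59
E: 1·27 + 5·3 = 42
F: 1·18 + 5·2 = 28
G: 1·23 + 5·2 = 33
H: 1·30 + 5·7 = 65
I: 1·25 + 5·4 = 45
Lowest: F at 28.

F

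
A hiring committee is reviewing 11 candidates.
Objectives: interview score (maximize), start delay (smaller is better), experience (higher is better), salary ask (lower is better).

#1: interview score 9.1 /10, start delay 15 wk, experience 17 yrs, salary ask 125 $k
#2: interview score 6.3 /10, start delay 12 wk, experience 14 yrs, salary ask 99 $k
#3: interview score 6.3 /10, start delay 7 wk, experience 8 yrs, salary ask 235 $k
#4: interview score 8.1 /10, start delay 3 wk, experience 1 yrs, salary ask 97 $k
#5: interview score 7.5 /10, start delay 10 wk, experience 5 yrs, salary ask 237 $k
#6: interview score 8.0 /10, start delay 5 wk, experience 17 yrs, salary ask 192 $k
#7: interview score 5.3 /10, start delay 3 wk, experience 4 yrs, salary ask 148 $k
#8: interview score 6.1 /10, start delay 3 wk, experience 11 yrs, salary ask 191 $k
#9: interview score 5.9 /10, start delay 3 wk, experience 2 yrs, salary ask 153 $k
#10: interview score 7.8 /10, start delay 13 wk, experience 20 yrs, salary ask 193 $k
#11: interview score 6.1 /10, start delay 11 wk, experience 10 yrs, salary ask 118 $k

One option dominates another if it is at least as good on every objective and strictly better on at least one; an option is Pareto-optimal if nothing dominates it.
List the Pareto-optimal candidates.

#1: not dominated (best interview score).
#2: not dominated.
#3: dominated by #6 (interview score 8.0≥6.3, start delay 5≤7, experience 17≥8, salary ask 192≤235).
#4: not dominated (best salary ask).
#5: dominated by #6 (interview score 8.0≥7.5, start delay 5≤10, experience 17≥5, salary ask 192≤237).
#6: not dominated.
#7: not dominated.
#8: not dominated.
#9: not dominated.
#10: not dominated (best experience).
#11: not dominated.

#1, #2, #4, #6, #7, #8, #9, #10, #11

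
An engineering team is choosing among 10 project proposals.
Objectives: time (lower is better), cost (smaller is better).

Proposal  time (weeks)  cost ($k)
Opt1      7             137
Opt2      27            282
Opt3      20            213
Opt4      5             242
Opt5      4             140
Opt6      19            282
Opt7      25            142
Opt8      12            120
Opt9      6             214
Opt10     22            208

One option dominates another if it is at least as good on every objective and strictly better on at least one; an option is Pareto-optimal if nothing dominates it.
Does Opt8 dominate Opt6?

Opt8 vs Opt6: time 12≤19, cost 120≤282 — Opt8 is at least as good on every objective with at least one strict improvement.

Yes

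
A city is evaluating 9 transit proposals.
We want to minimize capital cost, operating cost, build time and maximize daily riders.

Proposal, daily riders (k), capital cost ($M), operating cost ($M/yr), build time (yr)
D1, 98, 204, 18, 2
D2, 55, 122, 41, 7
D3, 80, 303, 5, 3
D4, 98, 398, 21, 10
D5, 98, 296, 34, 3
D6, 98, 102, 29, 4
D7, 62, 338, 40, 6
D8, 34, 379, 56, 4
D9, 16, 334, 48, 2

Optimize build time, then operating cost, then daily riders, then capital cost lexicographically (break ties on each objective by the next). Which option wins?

D1

First minimize build time: best is 2, kept {D1, D9}.
Then minimize operating cost: best is 18, kept {D1}.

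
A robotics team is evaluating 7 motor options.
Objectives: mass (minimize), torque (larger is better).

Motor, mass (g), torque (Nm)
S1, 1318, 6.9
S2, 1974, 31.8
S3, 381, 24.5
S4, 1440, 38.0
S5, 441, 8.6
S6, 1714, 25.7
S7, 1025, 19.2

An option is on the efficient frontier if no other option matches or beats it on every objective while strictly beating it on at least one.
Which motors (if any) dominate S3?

none

S1: worse on mass (1318 vs 381).
S2: worse on mass (1974 vs 381).
S4: worse on mass (1440 vs 381).
S5: worse on mass (441 vs 381).
S6: worse on mass (1714 vs 381).
S7: worse on mass (1025 vs 381).
No option dominates S3.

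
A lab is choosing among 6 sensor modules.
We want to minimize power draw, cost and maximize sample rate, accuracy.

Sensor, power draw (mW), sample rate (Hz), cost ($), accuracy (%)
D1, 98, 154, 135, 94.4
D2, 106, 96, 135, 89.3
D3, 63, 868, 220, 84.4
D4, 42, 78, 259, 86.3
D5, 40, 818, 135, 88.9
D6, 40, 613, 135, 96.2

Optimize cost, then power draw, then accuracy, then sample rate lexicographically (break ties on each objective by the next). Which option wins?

D6

First minimize cost: best is 135, kept {D1, D2, D5, D6}.
Then minimize power draw: best is 40, kept {D5, D6}.
Then maximize accuracy: best is 96.2, kept {D6}.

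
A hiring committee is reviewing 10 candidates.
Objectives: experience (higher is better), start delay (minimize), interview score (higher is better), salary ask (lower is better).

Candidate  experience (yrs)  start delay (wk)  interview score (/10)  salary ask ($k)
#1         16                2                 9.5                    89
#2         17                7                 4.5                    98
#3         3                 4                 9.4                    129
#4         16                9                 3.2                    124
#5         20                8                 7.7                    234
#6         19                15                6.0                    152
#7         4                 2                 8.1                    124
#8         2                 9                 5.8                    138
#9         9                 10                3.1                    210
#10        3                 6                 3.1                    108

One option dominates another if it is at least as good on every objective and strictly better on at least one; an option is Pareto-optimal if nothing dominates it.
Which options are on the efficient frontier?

#1: not dominated (best interview score).
#2: not dominated.
#3: dominated by #1 (experience 16≥3, start delay 2≤4, interview score 9.5≥9.4, salary ask 89≤129).
#4: dominated by #1 (experience 16≥16, start delay 2≤9, interview score 9.5≥3.2, salary ask 89≤124).
#5: not dominated (best experience).
#6: not dominated.
#7: dominated by #1 (experience 16≥4, start delay 2≤2, interview score 9.5≥8.1, salary ask 89≤124).
#8: dominated by #1 (experience 16≥2, start delay 2≤9, interview score 9.5≥5.8, salary ask 89≤138).
#9: dominated by #1 (experience 16≥9, start delay 2≤10, interview score 9.5≥3.1, salary ask 89≤210).
#10: dominated by #1 (experience 16≥3, start delay 2≤6, interview score 9.5≥3.1, salary ask 89≤108).

#1, #2, #5, #6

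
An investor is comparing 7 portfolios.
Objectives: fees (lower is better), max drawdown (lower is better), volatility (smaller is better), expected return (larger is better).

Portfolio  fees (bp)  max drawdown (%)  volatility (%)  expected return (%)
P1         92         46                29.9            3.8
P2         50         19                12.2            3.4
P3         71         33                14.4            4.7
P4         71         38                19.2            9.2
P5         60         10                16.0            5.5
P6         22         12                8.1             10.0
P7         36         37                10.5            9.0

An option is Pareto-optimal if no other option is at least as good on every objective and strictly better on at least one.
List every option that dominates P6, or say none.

none

P1: worse on fees (92 vs 22).
P2: worse on fees (50 vs 22).
P3: worse on fees (71 vs 22).
P4: worse on fees (71 vs 22).
P5: worse on fees (60 vs 22).
P7: worse on fees (36 vs 22).
No option dominates P6.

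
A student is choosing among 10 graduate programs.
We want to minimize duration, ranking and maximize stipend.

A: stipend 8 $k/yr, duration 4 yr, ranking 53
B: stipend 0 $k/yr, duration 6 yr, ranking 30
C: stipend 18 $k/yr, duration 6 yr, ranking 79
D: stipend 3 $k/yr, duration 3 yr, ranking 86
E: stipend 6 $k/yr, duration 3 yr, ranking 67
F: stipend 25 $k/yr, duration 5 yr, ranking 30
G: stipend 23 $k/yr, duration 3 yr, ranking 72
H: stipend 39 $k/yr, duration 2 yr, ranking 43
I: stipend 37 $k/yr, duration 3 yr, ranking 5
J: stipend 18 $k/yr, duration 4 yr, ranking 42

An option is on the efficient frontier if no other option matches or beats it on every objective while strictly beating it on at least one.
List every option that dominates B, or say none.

F, I

F: stipend 25≥0, duration 5≤6, ranking 30≤30 — dominates B.
I: stipend 37≥0, duration 3≤6, ranking 5≤30 — dominates B.
Others (A, C, D, E, G, H, J) are each worse than B on at least one objective.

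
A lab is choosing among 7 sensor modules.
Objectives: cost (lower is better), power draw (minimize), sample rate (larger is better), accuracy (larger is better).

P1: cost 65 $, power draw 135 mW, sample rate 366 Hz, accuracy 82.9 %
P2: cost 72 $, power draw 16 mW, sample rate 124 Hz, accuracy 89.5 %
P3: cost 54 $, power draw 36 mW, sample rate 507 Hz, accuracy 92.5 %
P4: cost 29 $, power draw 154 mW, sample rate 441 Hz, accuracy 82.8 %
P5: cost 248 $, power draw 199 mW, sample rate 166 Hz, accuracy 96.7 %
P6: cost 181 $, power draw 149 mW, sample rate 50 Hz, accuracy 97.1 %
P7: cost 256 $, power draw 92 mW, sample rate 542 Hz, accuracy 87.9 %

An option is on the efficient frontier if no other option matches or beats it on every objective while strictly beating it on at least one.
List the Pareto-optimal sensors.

P1: dominated by P3 (cost 54≤65, power draw 36≤135, sample rate 507≥366, accuracy 92.5≥82.9).
P2: not dominated (best power draw).
P3: not dominated.
P4: not dominated (best cost).
P5: not dominated.
P6: not dominated (best accuracy).
P7: not dominated (best sample rate).

P2, P3, P4, P5, P6, P7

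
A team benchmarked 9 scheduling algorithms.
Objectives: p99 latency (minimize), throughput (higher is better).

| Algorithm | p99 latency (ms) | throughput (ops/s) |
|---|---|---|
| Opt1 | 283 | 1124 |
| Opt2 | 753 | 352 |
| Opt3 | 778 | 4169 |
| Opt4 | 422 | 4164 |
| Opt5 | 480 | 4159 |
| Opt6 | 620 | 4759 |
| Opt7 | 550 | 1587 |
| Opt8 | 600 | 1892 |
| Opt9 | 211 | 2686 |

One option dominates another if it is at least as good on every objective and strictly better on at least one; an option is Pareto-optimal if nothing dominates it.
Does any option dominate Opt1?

Opt9 vs Opt1: p99 latency 211≤283, throughput 2686≥1124 — Opt9 is at least as good on every objective and strictly better on at least one, so Opt9 dominates Opt1.

Yes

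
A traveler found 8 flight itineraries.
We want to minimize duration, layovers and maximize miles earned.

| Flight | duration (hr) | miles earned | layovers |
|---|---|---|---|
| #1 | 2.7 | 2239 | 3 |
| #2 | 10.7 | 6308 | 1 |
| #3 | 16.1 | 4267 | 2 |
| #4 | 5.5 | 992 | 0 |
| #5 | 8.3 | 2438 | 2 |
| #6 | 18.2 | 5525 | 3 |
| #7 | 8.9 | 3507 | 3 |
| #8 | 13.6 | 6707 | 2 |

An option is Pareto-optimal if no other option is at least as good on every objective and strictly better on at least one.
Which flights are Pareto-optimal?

#1: not dominated (best duration).
#2: not dominated.
#3: dominated by #2 (duration 10.7≤16.1, miles earned 6308≥4267, layovers 1≤2).
#4: not dominated (best layovers).
#5: not dominated.
#6: dominated by #2 (duration 10.7≤18.2, miles earned 6308≥5525, layovers 1≤3).
#7: not dominated.
#8: not dominated (best miles earned).

#1, #2, #4, #5, #7, #8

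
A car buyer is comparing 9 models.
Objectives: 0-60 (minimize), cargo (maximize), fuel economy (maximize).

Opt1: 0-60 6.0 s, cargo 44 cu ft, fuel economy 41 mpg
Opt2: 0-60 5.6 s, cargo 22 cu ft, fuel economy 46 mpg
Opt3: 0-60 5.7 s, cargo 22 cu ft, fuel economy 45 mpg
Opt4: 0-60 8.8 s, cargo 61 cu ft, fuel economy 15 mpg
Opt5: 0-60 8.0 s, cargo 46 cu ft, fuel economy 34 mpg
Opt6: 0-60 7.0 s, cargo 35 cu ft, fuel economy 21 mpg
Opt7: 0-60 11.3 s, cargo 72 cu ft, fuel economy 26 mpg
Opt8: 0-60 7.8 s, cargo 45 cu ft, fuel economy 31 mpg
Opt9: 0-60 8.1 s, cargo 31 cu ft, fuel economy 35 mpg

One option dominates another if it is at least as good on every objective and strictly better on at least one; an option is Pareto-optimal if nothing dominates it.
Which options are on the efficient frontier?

Opt1, Opt2, Opt4, Opt5, Opt7, Opt8

Opt1: not dominated.
Opt2: not dominated (best 0-60).
Opt3: dominated by Opt2 (0-60 5.6≤5.7, cargo 22≥22, fuel economy 46≥45).
Opt4: not dominated.
Opt5: not dominated.
Opt6: dominated by Opt1 (0-60 6.0≤7.0, cargo 44≥35, fuel economy 41≥21).
Opt7: not dominated (best cargo).
Opt8: not dominated.
Opt9: dominated by Opt1 (0-60 6.0≤8.1, cargo 44≥31, fuel economy 41≥35).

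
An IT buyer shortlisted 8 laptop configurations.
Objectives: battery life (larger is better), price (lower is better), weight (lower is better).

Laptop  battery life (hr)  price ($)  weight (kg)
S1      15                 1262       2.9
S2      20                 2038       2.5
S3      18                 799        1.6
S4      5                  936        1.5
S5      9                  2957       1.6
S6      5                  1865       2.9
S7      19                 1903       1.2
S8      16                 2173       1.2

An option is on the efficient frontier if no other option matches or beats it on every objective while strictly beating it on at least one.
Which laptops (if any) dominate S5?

S3: battery life 18≥9, price 799≤2957, weight 1.6≤1.6 — dominates S5.
S7: battery life 19≥9, price 1903≤2957, weight 1.2≤1.6 — dominates S5.
S8: battery life 16≥9, price 2173≤2957, weight 1.2≤1.6 — dominates S5.
Others (S1, S2, S4, S6) are each worse than S5 on at least one objective.

S3, S7, S8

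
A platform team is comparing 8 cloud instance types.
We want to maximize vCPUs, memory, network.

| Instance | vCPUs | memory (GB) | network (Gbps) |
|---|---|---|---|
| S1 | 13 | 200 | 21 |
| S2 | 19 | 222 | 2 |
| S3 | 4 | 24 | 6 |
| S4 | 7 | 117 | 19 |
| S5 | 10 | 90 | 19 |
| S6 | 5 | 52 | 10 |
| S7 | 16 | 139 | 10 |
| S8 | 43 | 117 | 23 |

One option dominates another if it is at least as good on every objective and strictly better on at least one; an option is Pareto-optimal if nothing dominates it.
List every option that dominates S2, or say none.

none

S1: worse on vCPUs (13 vs 19).
S3: worse on vCPUs (4 vs 19).
S4: worse on vCPUs (7 vs 19).
S5: worse on vCPUs (10 vs 19).
S6: worse on vCPUs (5 vs 19).
S7: worse on vCPUs (16 vs 19).
S8: worse on memory (117 vs 222).
No option dominates S2.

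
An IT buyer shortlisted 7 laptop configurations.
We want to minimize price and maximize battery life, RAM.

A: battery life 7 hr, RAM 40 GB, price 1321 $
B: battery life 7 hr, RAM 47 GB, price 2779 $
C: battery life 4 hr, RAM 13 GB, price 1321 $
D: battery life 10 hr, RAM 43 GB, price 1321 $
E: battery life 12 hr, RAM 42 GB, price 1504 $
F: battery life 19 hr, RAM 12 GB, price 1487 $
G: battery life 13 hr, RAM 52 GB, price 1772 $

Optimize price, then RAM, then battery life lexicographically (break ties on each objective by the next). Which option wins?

D

First minimize price: best is 1321, kept {A, C, D}.
Then maximize RAM: best is 43, kept {D}.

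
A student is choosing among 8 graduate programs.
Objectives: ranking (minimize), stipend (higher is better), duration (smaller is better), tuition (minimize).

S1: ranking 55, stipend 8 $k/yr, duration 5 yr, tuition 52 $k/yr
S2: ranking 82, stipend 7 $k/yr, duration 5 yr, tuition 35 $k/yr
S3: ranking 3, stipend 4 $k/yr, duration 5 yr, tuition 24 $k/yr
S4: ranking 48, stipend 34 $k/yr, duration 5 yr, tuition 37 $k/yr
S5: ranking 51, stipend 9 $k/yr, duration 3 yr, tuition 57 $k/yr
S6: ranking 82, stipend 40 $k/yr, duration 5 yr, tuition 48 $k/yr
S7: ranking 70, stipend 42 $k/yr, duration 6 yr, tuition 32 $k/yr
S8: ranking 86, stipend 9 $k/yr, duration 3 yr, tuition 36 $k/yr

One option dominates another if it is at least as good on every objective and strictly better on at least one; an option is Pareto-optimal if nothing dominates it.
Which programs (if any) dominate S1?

S4

S4: ranking 48≤55, stipend 34≥8, duration 5≤5, tuition 37≤52 — dominates S1.
Others (S2, S3, S5, S6, S7, S8) are each worse than S1 on at least one objective.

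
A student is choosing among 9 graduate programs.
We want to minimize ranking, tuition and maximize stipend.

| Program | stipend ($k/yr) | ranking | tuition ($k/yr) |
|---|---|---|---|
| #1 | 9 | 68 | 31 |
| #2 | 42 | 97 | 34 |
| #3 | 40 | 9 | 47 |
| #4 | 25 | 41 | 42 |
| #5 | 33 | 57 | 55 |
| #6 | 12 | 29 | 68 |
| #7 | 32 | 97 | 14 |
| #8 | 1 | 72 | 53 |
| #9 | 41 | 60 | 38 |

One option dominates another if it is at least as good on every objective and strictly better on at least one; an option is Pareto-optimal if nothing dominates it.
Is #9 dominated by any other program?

#1: worse on stipend (9 vs 41).
#2: worse on ranking (97 vs 60).
#3: worse on stipend (40 vs 41).
#4: worse on stipend (25 vs 41).
#5: worse on stipend (33 vs 41).
#6: worse on stipend (12 vs 41).
#7: worse on stipend (32 vs 41).
#8: worse on stipend (1 vs 41).
No option is at least as good as #9 on every objective and strictly better on one.

No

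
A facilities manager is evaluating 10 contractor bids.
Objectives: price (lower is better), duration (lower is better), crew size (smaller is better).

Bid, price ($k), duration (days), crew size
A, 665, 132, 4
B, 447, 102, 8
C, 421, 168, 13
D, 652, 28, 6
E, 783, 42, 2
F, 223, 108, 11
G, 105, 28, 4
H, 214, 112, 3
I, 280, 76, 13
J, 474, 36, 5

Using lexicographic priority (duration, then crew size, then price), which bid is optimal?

G

First minimize duration: best is 28, kept {D, G}.
Then minimize crew size: best is 4, kept {G}.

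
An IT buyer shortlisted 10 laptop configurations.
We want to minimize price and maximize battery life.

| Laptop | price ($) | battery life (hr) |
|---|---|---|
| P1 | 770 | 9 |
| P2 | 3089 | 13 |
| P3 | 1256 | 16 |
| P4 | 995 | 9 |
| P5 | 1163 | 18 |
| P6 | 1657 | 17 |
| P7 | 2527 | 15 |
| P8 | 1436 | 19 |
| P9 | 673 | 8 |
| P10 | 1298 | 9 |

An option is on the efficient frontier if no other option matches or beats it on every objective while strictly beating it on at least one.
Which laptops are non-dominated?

P1: not dominated.
P2: dominated by P3 (price 1256≤3089, battery life 16≥13).
P3: dominated by P5 (price 1163≤1256, battery life 18≥16).
P4: dominated by P1 (price 770≤995, battery life 9≥9).
P5: not dominated.
P6: dominated by P5 (price 1163≤1657, battery life 18≥17).
P7: dominated by P3 (price 1256≤2527, battery life 16≥15).
P8: not dominated (best battery life).
P9: not dominated (best price).
P10: dominated by P1 (price 770≤1298, battery life 9≥9).

P1, P5, P8, P9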